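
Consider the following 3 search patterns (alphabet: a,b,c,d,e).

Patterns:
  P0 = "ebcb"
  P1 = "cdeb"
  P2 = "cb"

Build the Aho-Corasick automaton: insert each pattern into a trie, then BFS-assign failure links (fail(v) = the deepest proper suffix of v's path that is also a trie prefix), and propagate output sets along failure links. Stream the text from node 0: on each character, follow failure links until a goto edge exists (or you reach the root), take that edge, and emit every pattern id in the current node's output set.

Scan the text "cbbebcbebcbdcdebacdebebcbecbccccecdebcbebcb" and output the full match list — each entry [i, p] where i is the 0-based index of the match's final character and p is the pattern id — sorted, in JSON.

Build:
Trie (insert patterns):
  0='ε' goto c→5 e→1
  1='e' goto b→2
  2='eb' goto c→3
  3='ebc' goto b→4
  4='ebcb' goto ·  [P0 ends]
  5='c' goto b→9 d→6
  6='cd' goto e→7
  7='cde' goto b→8
  8='cdeb' goto ·  [P1 ends]
  9='cb' goto ·  [P2 ends]

Failure links (BFS by depth):
  fail(1) 'e': from fail(0)=0 chase 'e': 0 ⇒ 0;  out=∅∪out(0)=∅
  fail(5) 'c': from fail(0)=0 chase 'c': 0 ⇒ 0;  out=∅∪out(0)=∅
  fail(2) 'eb': from fail(1)=0 chase 'b': 0 ⇒ 0;  out=∅∪out(0)=∅
  fail(6) 'cd': from fail(5)=0 chase 'd': 0 ⇒ 0;  out=∅∪out(0)=∅
  fail(9) 'cb': from fail(5)=0 chase 'b': 0 ⇒ 0;  out={2}∪out(0)={2}
  fail(3) 'ebc': from fail(2)=0 chase 'c': 0 ⇒ 5;  out=∅∪out(5)=∅
  fail(7) 'cde': from fail(6)=0 chase 'e': 0 ⇒ 1;  out=∅∪out(1)=∅
  fail(4) 'ebcb': from fail(3)=5 chase 'b': 5 ⇒ 9;  out={0}∪out(9)={0,2}
  fail(8) 'cdeb': from fail(7)=1 chase 'b': 1 ⇒ 2;  out={1}∪out(2)={1}

Run:
[0] read 'c'  n0⇒n5
[1] read 'b'  n5⇒n9  ** P2@[0:1]
[2] read 'b'  n9⇒n0 (fail-walked)
[3] read 'e'  n0⇒n1
[4] read 'b'  n1⇒n2
[5] read 'c'  n2⇒n3
[6] read 'b'  n3⇒n4  ** P0@[3:6],P2@[5:6]
[7] read 'e'  n4⇒n1 (fail-walked)
[8] read 'b'  n1⇒n2
[9] read 'c'  n2⇒n3
[10] read 'b'  n3⇒n4  ** P0@[7:10],P2@[9:10]
[11] read 'd'  n4⇒n0 (fail-walked)
[12] read 'c'  n0⇒n5
[13] read 'd'  n5⇒n6
[14] read 'e'  n6⇒n7
[15] read 'b'  n7⇒n8  ** P1@[12:15]
[16] read 'a'  n8⇒n0 (fail-walked)
[17] read 'c'  n0⇒n5
[18] read 'd'  n5⇒n6
[19] read 'e'  n6⇒n7
[20] read 'b'  n7⇒n8  ** P1@[17:20]
[21] read 'e'  n8⇒n1 (fail-walked)
[22] read 'b'  n1⇒n2
[23] read 'c'  n2⇒n3
[24] read 'b'  n3⇒n4  ** P0@[21:24],P2@[23:24]
[25] read 'e'  n4⇒n1 (fail-walked)
[26] read 'c'  n1⇒n5 (fail-walked)
[27] read 'b'  n5⇒n9  ** P2@[26:27]
[28] read 'c'  n9⇒n5 (fail-walked)
[29] read 'c'  n5⇒n5 (fail-walked)
[30] read 'c'  n5⇒n5 (fail-walked)
[31] read 'c'  n5⇒n5 (fail-walked)
[32] read 'e'  n5⇒n1 (fail-walked)
[33] read 'c'  n1⇒n5 (fail-walked)
[34] read 'd'  n5⇒n6
[35] read 'e'  n6⇒n7
[36] read 'b'  n7⇒n8  ** P1@[33:36]
[37] read 'c'  n8⇒n3 (fail-walked)
[38] read 'b'  n3⇒n4  ** P0@[35:38],P2@[37:38]
[39] read 'e'  n4⇒n1 (fail-walked)
[40] read 'b'  n1⇒n2
[41] read 'c'  n2⇒n3
[42] read 'b'  n3⇒n4  ** P0@[39:42],P2@[41:42]

All matches (sorted): [[1,2],[6,0],[6,2],[10,0],[10,2],[15,1],[20,1],[24,0],[24,2],[27,2],[36,1],[38,0],[38,2],[42,0],[42,2]]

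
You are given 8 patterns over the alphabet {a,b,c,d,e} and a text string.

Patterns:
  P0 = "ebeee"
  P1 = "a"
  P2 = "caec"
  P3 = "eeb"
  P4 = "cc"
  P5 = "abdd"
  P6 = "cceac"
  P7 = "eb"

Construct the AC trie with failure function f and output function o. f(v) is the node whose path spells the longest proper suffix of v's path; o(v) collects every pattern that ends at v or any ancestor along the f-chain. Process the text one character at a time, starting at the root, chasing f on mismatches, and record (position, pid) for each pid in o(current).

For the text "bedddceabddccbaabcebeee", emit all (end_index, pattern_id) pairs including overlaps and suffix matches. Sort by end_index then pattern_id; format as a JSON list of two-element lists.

Construct AC machine:
Trie (insert patterns):
  n0 'ε': a→6 c→7 e→1
  n1 'e': b→2 e→11
  n2 'eb': e→3  [P7 ends]
  n3 'ebe': e→4
  n4 'ebee': e→5
  n5 'ebeee': ·  [P0 ends]
  n6 'a': b→14  [P1 ends]
  n7 'c': a→8 c→13
  n8 'ca': e→9
  n9 'cae': c→10
  n10 'caec': ·  [P2 ends]
  n11 'ee': b→12
  n12 'eeb': ·  [P3 ends]
  n13 'cc': e→17  [P4 ends]
  n14 'ab': d→15
  n15 'abd': d→16
  n16 'abdd': ·  [P5 ends]
  n17 'cce': a→18
  n18 'ccea': c→19
  n19 'cceac': ·  [P6 ends]

Failure links (BFS by depth):
  fail(1) 'e': from fail(0)=0 chase 'e': 0 ⇒ 0;  out=∅∪out(0)=∅
  fail(6) 'a': from fail(0)=0 chase 'a': 0 ⇒ 0;  out={1}∪out(0)={1}
  fail(7) 'c': from fail(0)=0 chase 'c': 0 ⇒ 0;  out=∅∪out(0)=∅
  fail(2) 'eb': from fail(1)=0 chase 'b': 0 ⇒ 0;  out={7}∪out(0)={7}
  fail(8) 'ca': from fail(7)=0 chase 'a': 0 ⇒ 6;  out=∅∪out(6)={1}
  fail(11) 'ee': from fail(1)=0 chase 'e': 0 ⇒ 1;  out=∅∪out(1)=∅
  fail(13) 'cc': from fail(7)=0 chase 'c': 0 ⇒ 7;  out={4}∪out(7)={4}
  fail(14) 'ab': from fail(6)=0 chase 'b': 0 ⇒ 0;  out=∅∪out(0)=∅
  fail(3) 'ebe': from fail(2)=0 chase 'e': 0 ⇒ 1;  out=∅∪out(1)=∅
  fail(9) 'cae': from fail(8)=6 chase 'e': 6→0 ⇒ 1;  out=∅∪out(1)=∅
  fail(12) 'eeb': from fail(11)=1 chase 'b': 1 ⇒ 2;  out={3}∪out(2)={3,7}
  fail(15) 'abd': from fail(14)=0 chase 'd': 0 ⇒ 0;  out=∅∪out(0)=∅
  fail(17) 'cce': from fail(13)=7 chase 'e': 7→0 ⇒ 1;  out=∅∪out(1)=∅
  fail(4) 'ebee': from fail(3)=1 chase 'e': 1 ⇒ 11;  out=∅∪out(11)=∅
  fail(10) 'caec': from fail(9)=1 chase 'c': 1→0 ⇒ 7;  out={2}∪out(7)={2}
  fail(16) 'abdd': from fail(15)=0 chase 'd': 0 ⇒ 0;  out={5}∪out(0)={5}
  fail(18) 'ccea': from fail(17)=1 chase 'a': 1→0 ⇒ 6;  out=∅∪out(6)={1}
  fail(5) 'ebeee': from fail(4)=11 chase 'e': 11→1 ⇒ 11;  out={0}∪out(11)={0}
  fail(19) 'cceac': from fail(18)=6 chase 'c': 6→0 ⇒ 7;  out={6}∪out(7)={6}

Run:
[0] read 'b'  n0⇒n0
[1] read 'e'  n0⇒n1
[2] read 'd'  n1⇒n0 (fail-walked)
[3] read 'd'  n0⇒n0
[4] read 'd'  n0⇒n0
[5] read 'c'  n0⇒n7
[6] read 'e'  n7⇒n1 (fail-walked)
[7] read 'a'  n1⇒n6 (fail-walked)  emit P1@[7:7]
[8] read 'b'  n6⇒n14
[9] read 'd'  n14⇒n15
[10] read 'd'  n15⇒n16  emit P5@[7:10]
[11] read 'c'  n16⇒n7 (fail-walked)
[12] read 'c'  n7⇒n13  emit P4@[11:12]
[13] read 'b'  n13⇒n0 (fail-walked)
[14] read 'a'  n0⇒n6  emit P1@[14:14]
[15] read 'a'  n6⇒n6 (fail-walked)  emit P1@[15:15]
[16] read 'b'  n6⇒n14
[17] read 'c'  n14⇒n7 (fail-walked)
[18] read 'e'  n7⇒n1 (fail-walked)
[19] read 'b'  n1⇒n2  emit P7@[18:19]
[20] read 'e'  n2⇒n3
[21] read 'e'  n3⇒n4
[22] read 'e'  n4⇒n5  emit P0@[18:22]

All matches (sorted): [[7,1],[10,5],[12,4],[14,1],[15,1],[19,7],[22,0]]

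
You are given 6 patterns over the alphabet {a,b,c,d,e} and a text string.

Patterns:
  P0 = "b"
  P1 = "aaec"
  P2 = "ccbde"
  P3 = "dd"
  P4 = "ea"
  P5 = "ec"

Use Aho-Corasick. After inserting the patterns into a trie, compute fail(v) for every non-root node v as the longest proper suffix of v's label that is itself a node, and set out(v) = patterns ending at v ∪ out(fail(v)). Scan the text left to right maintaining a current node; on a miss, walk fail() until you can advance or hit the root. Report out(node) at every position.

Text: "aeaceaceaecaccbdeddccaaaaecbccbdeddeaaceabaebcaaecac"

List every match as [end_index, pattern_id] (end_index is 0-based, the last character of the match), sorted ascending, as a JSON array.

Build automaton:
Trie nodes:
  0='ε' goto a→2 b→1 c→6 d→11 e→13
  1='b' goto ·  [P0 ends]
  2='a' goto a→3
  3='aa' goto e→4
  4='aae' goto c→5
  5='aaec' goto ·  [P1 ends]
  6='c' goto c→7
  7='cc' goto b→8
  8='ccb' goto d→9
  9='ccbd' goto e→10
  10='ccbde' goto ·  [P2 ends]
  11='d' goto d→12
  12='dd' goto ·  [P3 ends]
  13='e' goto a→14 c→15
  14='ea' goto ·  [P4 ends]
  15='ec' goto ·  [P5 ends]

BFS fail/out derivation:
  n1('b'): parent n0 fail=0; on 'b' 0 → fail=0;  out {0}∪∅={0}
  n2('a'): parent n0 fail=0; on 'a' 0 → fail=0;  out ∅∪∅=∅
  n6('c'): parent n0 fail=0; on 'c' 0 → fail=0;  out ∅∪∅=∅
  n11('d'): parent n0 fail=0; on 'd' 0 → fail=0;  out ∅∪∅=∅
  n13('e'): parent n0 fail=0; on 'e' 0 → fail=0;  out ∅∪∅=∅
  n3('aa'): parent n2 fail=0; on 'a' 0 → fail=2;  out ∅∪∅=∅
  n7('cc'): parent n6 fail=0; on 'c' 0 → fail=6;  out ∅∪∅=∅
  n12('dd'): parent n11 fail=0; on 'd' 0 → fail=11;  out {3}∪∅={3}
  n14('ea'): parent n13 fail=0; on 'a' 0 → fail=2;  out {4}∪∅={4}
  n15('ec'): parent n13 fail=0; on 'c' 0 → fail=6;  out {5}∪∅={5}
  n4('aae'): parent n3 fail=2; on 'e' 2→0 → fail=13;  out ∅∪∅=∅
  n8('ccb'): parent n7 fail=6; on 'b' 6→0 → fail=1;  out ∅∪{0}={0}
  n5('aaec'): parent n4 fail=13; on 'c' 13 → fail=15;  out {1}∪{5}={1,5}
  n9('ccbd'): parent n8 fail=1; on 'd' 1→0 → fail=11;  out ∅∪∅=∅
  n10('ccbde'): parent n9 fail=11; on 'e' 11→0 → fail=13;  out {2}∪∅={2}

Text stream:
[0] read 'a'  n0⇒n2
[1] read 'e'  n2⇒n13 ·f
[2] read 'a'  n13⇒n14  emit P4@[1:2]
[3] read 'c'  n14⇒n6 ·f
[4] read 'e'  n6⇒n13 ·f
[5] read 'a'  n13⇒n14  emit P4@[4:5]
[6] read 'c'  n14⇒n6 ·f
[7] read 'e'  n6⇒n13 ·f
[8] read 'a'  n13⇒n14  emit P4@[7:8]
[9] read 'e'  n14⇒n13 ·f
[10] read 'c'  n13⇒n15  emit P5@[9:10]
[11] read 'a'  n15⇒n2 ·f
[12] read 'c'  n2⇒n6 ·f
[13] read 'c'  n6⇒n7
[14] read 'b'  n7⇒n8  emit P0@[14:14]
[15] read 'd'  n8⇒n9
[16] read 'e'  n9⇒n10  emit P2@[12:16]
[17] read 'd'  n10⇒n11 ·f
[18] read 'd'  n11⇒n12  emit P3@[17:18]
[19] read 'c'  n12⇒n6 ·f
[20] read 'c'  n6⇒n7
[21] read 'a'  n7⇒n2 ·f
[22] read 'a'  n2⇒n3
[23] read 'a'  n3⇒n3 ·f
[24] read 'a'  n3⇒n3 ·f
[25] read 'e'  n3⇒n4
[26] read 'c'  n4⇒n5  emit P1@[23:26],P5@[25:26]
[27] read 'b'  n5⇒n1 ·f  emit P0@[27:27]
[28] read 'c'  n1⇒n6 ·f
[29] read 'c'  n6⇒n7
[30] read 'b'  n7⇒n8  emit P0@[30:30]
[31] read 'd'  n8⇒n9
[32] read 'e'  n9⇒n10  emit P2@[28:32]
[33] read 'd'  n10⇒n11 ·f
[34] read 'd'  n11⇒n12  emit P3@[33:34]
[35] read 'e'  n12⇒n13 ·f
[36] read 'a'  n13⇒n14  emit P4@[35:36]
[37] read 'a'  n14⇒n3 ·f
[38] read 'c'  n3⇒n6 ·f
[39] read 'e'  n6⇒n13 ·f
[40] read 'a'  n13⇒n14  emit P4@[39:40]
[41] read 'b'  n14⇒n1 ·f  emit P0@[41:41]
[42] read 'a'  n1⇒n2 ·f
[43] read 'e'  n2⇒n13 ·f
[44] read 'b'  n13⇒n1 ·f  emit P0@[44:44]
[45] read 'c'  n1⇒n6 ·f
[46] read 'a'  n6⇒n2 ·f
[47] read 'a'  n2⇒n3
[48] read 'e'  n3⇒n4
[49] read 'c'  n4⇒n5  emit P1@[46:49],P5@[48:49]
[50] read 'a'  n5⇒n2 ·f
[51] read 'c'  n2⇒n6 ·f

All matches (sorted): [[2,4],[5,4],[8,4],[10,5],[14,0],[16,2],[18,3],[26,1],[26,5],[27,0],[30,0],[32,2],[34,3],[36,4],[40,4],[41,0],[44,0],[49,1],[49,5]]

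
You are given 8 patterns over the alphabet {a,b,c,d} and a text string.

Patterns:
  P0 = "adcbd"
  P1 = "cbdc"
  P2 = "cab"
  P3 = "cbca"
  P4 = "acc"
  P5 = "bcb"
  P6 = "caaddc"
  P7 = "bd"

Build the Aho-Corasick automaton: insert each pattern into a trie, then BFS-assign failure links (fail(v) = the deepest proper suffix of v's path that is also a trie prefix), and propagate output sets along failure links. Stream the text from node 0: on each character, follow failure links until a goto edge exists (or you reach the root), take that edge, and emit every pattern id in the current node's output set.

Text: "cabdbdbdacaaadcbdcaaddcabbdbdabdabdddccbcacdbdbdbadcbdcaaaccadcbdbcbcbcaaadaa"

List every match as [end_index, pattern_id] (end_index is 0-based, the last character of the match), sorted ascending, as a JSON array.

Construct AC machine:
Trie (insert patterns):
  0='ε' goto a→1 b→16 c→6
  1='a' goto c→14 d→2
  2='ad' goto c→3
  3='adc' goto b→4
  4='adcb' goto d→5
  5='adcbd' goto ·  ←P0
  6='c' goto a→10 b→7
  7='cb' goto c→12 d→8
  8='cbd' goto c→9
  9='cbdc' goto ·  ←P1
  10='ca' goto a→19 b→11
  11='cab' goto ·  ←P2
  12='cbc' goto a→13
  13='cbca' goto ·  ←P3
  14='ac' goto c→15
  15='acc' goto ·  ←P4
  16='b' goto c→17 d→23
  17='bc' goto b→18
  18='bcb' goto ·  ←P5
  19='caa' goto d→20
  20='caad' goto d→21
  21='caadd' goto c→22
  22='caaddc' goto ·  ←P6
  23='bd' goto ·  ←P7

Failure links (BFS by depth):
  n1('a'): parent n0 fail=0; on 'a' 0 → fail=0;  out ∅∪∅=∅
  n6('c'): parent n0 fail=0; on 'c' 0 → fail=0;  out ∅∪∅=∅
  n16('b'): parent n0 fail=0; on 'b' 0 → fail=0;  out ∅∪∅=∅
  n2('ad'): parent n1 fail=0; on 'd' 0 → fail=0;  out ∅∪∅=∅
  n7('cb'): parent n6 fail=0; on 'b' 0 → fail=16;  out ∅∪∅=∅
  n10('ca'): parent n6 fail=0; on 'a' 0 → fail=1;  out ∅∪∅=∅
  n14('ac'): parent n1 fail=0; on 'c' 0 → fail=6;  out ∅∪∅=∅
  n17('bc'): parent n16 fail=0; on 'c' 0 → fail=6;  out ∅∪∅=∅
  n23('bd'): parent n16 fail=0; on 'd' 0 → fail=0;  out {7}∪∅={7}
  n3('adc'): parent n2 fail=0; on 'c' 0 → fail=6;  out ∅∪∅=∅
  n8('cbd'): parent n7 fail=16; on 'd' 16 → fail=23;  out ∅∪{7}={7}
  n11('cab'): parent n10 fail=1; on 'b' 1→0 → fail=16;  out {2}∪∅={2}
  n12('cbc'): parent n7 fail=16; on 'c' 16 → fail=17;  out ∅∪∅=∅
  n15('acc'): parent n14 fail=6; on 'c' 6→0 → fail=6;  out {4}∪∅={4}
  n18('bcb'): parent n17 fail=6; on 'b' 6 → fail=7;  out {5}∪∅={5}
  n19('caa'): parent n10 fail=1; on 'a' 1→0 → fail=1;  out ∅∪∅=∅
  n4('adcb'): parent n3 fail=6; on 'b' 6 → fail=7;  out ∅∪∅=∅
  n9('cbdc'): parent n8 fail=23; on 'c' 23→0 → fail=6;  out {1}∪∅={1}
  n13('cbca'): parent n12 fail=17; on 'a' 17→6 → fail=10;  out {3}∪∅={3}
  n20('caad'): parent n19 fail=1; on 'd' 1 → fail=2;  out ∅∪∅=∅
  n5('adcbd'): parent n4 fail=7; on 'd' 7 → fail=8;  out {0}∪{7}={0,7}
  n21('caadd'): parent n20 fail=2; on 'd' 2→0 → fail=0;  out ∅∪∅=∅
  n22('caaddc'): parent n21 fail=0; on 'c' 0 → fail=6;  out {6}∪∅={6}

Text stream:
i=0 'c': node 0→6
i=1 'a': node 6→10
i=2 'b': node 10→11  → match P2@[0:2]
i=3 'd': node 11→23 (via fail)  → match P7@[2:3]
i=4 'b': node 23→16 (via fail)
i=5 'd': node 16→23  → match P7@[4:5]
i=6 'b': node 23→16 (via fail)
i=7 'd': node 16→23  → match P7@[6:7]
i=8 'a': node 23→1 (via fail)
i=9 'c': node 1→14
i=10 'a': node 14→10 (via fail)
i=11 'a': node 10→19
i=12 'a': node 19→1 (via fail)
i=13 'd': node 1→2
i=14 'c': node 2→3
i=15 'b': node 3→4
i=16 'd': node 4→5  → match P0@[12:16],P7@[15:16]
i=17 'c': node 5→9 (via fail)  → match P1@[14:17]
i=18 'a': node 9→10 (via fail)
i=19 'a': node 10→19
i=20 'd': node 19→20
i=21 'd': node 20→21
i=22 'c': node 21→22  → match P6@[17:22]
i=23 'a': node 22→10 (via fail)
i=24 'b': node 10→11  → match P2@[22:24]
i=25 'b': node 11→16 (via fail)
i=26 'd': node 16→23  → match P7@[25:26]
i=27 'b': node 23→16 (via fail)
i=28 'd': node 16→23  → match P7@[27:28]
i=29 'a': node 23→1 (via fail)
i=30 'b': node 1→16 (via fail)
i=31 'd': node 16→23  → match P7@[30:31]
i=32 'a': node 23→1 (via fail)
i=33 'b': node 1→16 (via fail)
i=34 'd': node 16→23  → match P7@[33:34]
i=35 'd': node 23→0 (via fail)
i=36 'd': node 0→0
i=37 'c': node 0→6
i=38 'c': node 6→6 (via fail)
i=39 'b': node 6→7
i=40 'c': node 7→12
i=41 'a': node 12→13  → match P3@[38:41]
i=42 'c': node 13→14 (via fail)
i=43 'd': node 14→0 (via fail)
i=44 'b': node 0→16
i=45 'd': node 16→23  → match P7@[44:45]
i=46 'b': node 23→16 (via fail)
i=47 'd': node 16→23  → match P7@[46:47]
i=48 'b': node 23→16 (via fail)
i=49 'a': node 16→1 (via fail)
i=50 'd': node 1→2
i=51 'c': node 2→3
i=52 'b': node 3→4
i=53 'd': node 4→5  → match P0@[49:53],P7@[52:53]
i=54 'c': node 5→9 (via fail)  → match P1@[51:54]
i=55 'a': node 9→10 (via fail)
i=56 'a': node 10→19
i=57 'a': node 19→1 (via fail)
i=58 'c': node 1→14
i=59 'c': node 14→15  → match P4@[57:59]
i=60 'a': node 15→10 (via fail)
i=61 'd': node 10→2 (via fail)
i=62 'c': node 2→3
i=63 'b': node 3→4
i=64 'd': node 4→5  → match P0@[60:64],P7@[63:64]
i=65 'b': node 5→16 (via fail)
i=66 'c': node 16→17
i=67 'b': node 17→18  → match P5@[65:67]
i=68 'c': node 18→12 (via fail)
i=69 'b': node 12→18 (via fail)  → match P5@[67:69]
i=70 'c': node 18→12 (via fail)
i=71 'a': node 12→13  → match P3@[68:71]
i=72 'a': node 13→19 (via fail)
i=73 'a': node 19→1 (via fail)
i=74 'd': node 1→2
i=75 'a': node 2→1 (via fail)
i=76 'a': node 1→1 (via fail)

Matches: [[2,2],[3,7],[5,7],[7,7],[16,0],[16,7],[17,1],[22,6],[24,2],[26,7],[28,7],[31,7],[34,7],[41,3],[45,7],[47,7],[53,0],[53,7],[54,1],[59,4],[64,0],[64,7],[67,5],[69,5],[71,3]]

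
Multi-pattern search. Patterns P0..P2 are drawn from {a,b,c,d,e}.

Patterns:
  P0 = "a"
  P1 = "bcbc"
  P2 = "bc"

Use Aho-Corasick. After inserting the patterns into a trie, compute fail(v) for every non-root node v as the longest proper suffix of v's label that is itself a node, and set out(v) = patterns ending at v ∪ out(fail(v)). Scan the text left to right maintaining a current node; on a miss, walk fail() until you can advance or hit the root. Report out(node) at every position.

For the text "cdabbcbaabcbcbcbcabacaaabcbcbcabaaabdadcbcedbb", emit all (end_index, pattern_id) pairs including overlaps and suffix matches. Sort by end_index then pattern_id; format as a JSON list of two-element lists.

Construct AC machine:
Trie (insert patterns):
  n0 'ε': a→1 b→2
  n1 'a': ·  [P0 ends]
  n2 'b': c→3
  n3 'bc': b→4  [P2 ends]
  n4 'bcb': c→5
  n5 'bcbc': ·  [P1 ends]

BFS fail/out derivation:
  fail(1) 'a': from fail(0)=0 chase 'a': 0 ⇒ 0;  out={0}∪out(0)={0}
  fail(2) 'b': from fail(0)=0 chase 'b': 0 ⇒ 0;  out=∅∪out(0)=∅
  fail(3) 'bc': from fail(2)=0 chase 'c': 0 ⇒ 0;  out={2}∪out(0)={2}
  fail(4) 'bcb': from fail(3)=0 chase 'b': 0 ⇒ 2;  out=∅∪out(2)=∅
  fail(5) 'bcbc': from fail(4)=2 chase 'c': 2 ⇒ 3;  out={1}∪out(3)={1,2}

Scan:
i=0 'c': node 0→0
i=1 'd': node 0→0
i=2 'a': node 0→1  → match P0@[2:2]
i=3 'b': node 1→2 (fail-walked)
i=4 'b': node 2→2 (fail-walked)
i=5 'c': node 2→3  → match P2@[4:5]
i=6 'b': node 3→4
i=7 'a': node 4→1 (fail-walked)  → match P0@[7:7]
i=8 'a': node 1→1 (fail-walked)  → match P0@[8:8]
i=9 'b': node 1→2 (fail-walked)
i=10 'c': node 2→3  → match P2@[9:10]
i=11 'b': node 3→4
i=12 'c': node 4→5  → match P1@[9:12],P2@[11:12]
i=13 'b': node 5→4 (fail-walked)
i=14 'c': node 4→5  → match P1@[11:14],P2@[13:14]
i=15 'b': node 5→4 (fail-walked)
i=16 'c': node 4→5  → match P1@[13:16],P2@[15:16]
i=17 'a': node 5→1 (fail-walked)  → match P0@[17:17]
i=18 'b': node 1→2 (fail-walked)
i=19 'a': node 2→1 (fail-walked)  → match P0@[19:19]
i=20 'c': node 1→0 (fail-walked)
i=21 'a': node 0→1  → match P0@[21:21]
i=22 'a': node 1→1 (fail-walked)  → match P0@[22:22]
i=23 'a': node 1→1 (fail-walked)  → match P0@[23:23]
i=24 'b': node 1→2 (fail-walked)
i=25 'c': node 2→3  → match P2@[24:25]
i=26 'b': node 3→4
i=27 'c': node 4→5  → match P1@[24:27],P2@[26:27]
i=28 'b': node 5→4 (fail-walked)
i=29 'c': node 4→5  → match P1@[26:29],P2@[28:29]
i=30 'a': node 5→1 (fail-walked)  → match P0@[30:30]
i=31 'b': node 1→2 (fail-walked)
i=32 'a': node 2→1 (fail-walked)  → match P0@[32:32]
i=33 'a': node 1→1 (fail-walked)  → match P0@[33:33]
i=34 'a': node 1→1 (fail-walked)  → match P0@[34:34]
i=35 'b': node 1→2 (fail-walked)
i=36 'd': node 2→0 (fail-walked)
i=37 'a': node 0→1  → match P0@[37:37]
i=38 'd': node 1→0 (fail-walked)
i=39 'c': node 0→0
i=40 'b': node 0→2
i=41 'c': node 2→3  → match P2@[40:41]
i=42 'e': node 3→0 (fail-walked)
i=43 'd': node 0→0
i=44 'b': node 0→2
i=45 'b': node 2→2 (fail-walked)

All matches (sorted): [[2,0],[5,2],[7,0],[8,0],[10,2],[12,1],[12,2],[14,1],[14,2],[16,1],[16,2],[17,0],[19,0],[21,0],[22,0],[23,0],[25,2],[27,1],[27,2],[29,1],[29,2],[30,0],[32,0],[33,0],[34,0],[37,0],[41,2]]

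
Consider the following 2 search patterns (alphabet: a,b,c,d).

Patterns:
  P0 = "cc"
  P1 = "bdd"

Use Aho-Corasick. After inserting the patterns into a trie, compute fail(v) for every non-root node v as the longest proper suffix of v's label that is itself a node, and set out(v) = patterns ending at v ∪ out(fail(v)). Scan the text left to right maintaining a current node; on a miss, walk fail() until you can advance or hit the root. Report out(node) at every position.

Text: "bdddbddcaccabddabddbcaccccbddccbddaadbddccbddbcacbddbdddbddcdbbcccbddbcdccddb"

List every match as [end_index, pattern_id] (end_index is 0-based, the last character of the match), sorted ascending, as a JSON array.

Build:
Trie (insert patterns):
  n0 'ε': b→3 c→1
  n1 'c': c→2
  n2 'cc': ·  [P0 ends]
  n3 'b': d→4
  n4 'bd': d→5
  n5 'bdd': ·  [P1 ends]

Failure links (BFS by depth):
  fail(1) 'c': from fail(0)=0 chase 'c': 0 ⇒ 0;  out=∅∪out(0)=∅
  fail(3) 'b': from fail(0)=0 chase 'b': 0 ⇒ 0;  out=∅∪out(0)=∅
  fail(2) 'cc': from fail(1)=0 chase 'c': 0 ⇒ 1;  out={0}∪out(1)={0}
  fail(4) 'bd': from fail(3)=0 chase 'd': 0 ⇒ 0;  out=∅∪out(0)=∅
  fail(5) 'bdd': from fail(4)=0 chase 'd': 0 ⇒ 0;  out={1}∪out(0)={1}

Text stream:
i=0 'b': node 0→3
i=1 'd': node 3→4
i=2 'd': node 4→5  emit P1@[0:2]
i=3 'd': node 5→0 ·f
i=4 'b': node 0→3
i=5 'd': node 3→4
i=6 'd': node 4→5  emit P1@[4:6]
i=7 'c': node 5→1 ·f
i=8 'a': node 1→0 ·f
i=9 'c': node 0→1
i=10 'c': node 1→2  emit P0@[9:10]
i=11 'a': node 2→0 ·f
i=12 'b': node 0→3
i=13 'd': node 3→4
i=14 'd': node 4→5  emit P1@[12:14]
i=15 'a': node 5→0 ·f
i=16 'b': node 0→3
i=17 'd': node 3→4
i=18 'd': node 4→5  emit P1@[16:18]
i=19 'b': node 5→3 ·f
i=20 'c': node 3→1 ·f
i=21 'a': node 1→0 ·f
i=22 'c': node 0→1
i=23 'c': node 1→2  emit P0@[22:23]
i=24 'c': node 2→2 ·f  emit P0@[23:24]
i=25 'c': node 2→2 ·f  emit P0@[24:25]
i=26 'b': node 2→3 ·f
i=27 'd': node 3→4
i=28 'd': node 4→5  emit P1@[26:28]
i=29 'c': node 5→1 ·f
i=30 'c': node 1→2  emit P0@[29:30]
i=31 'b': node 2→3 ·f
i=32 'd': node 3→4
i=33 'd': node 4→5  emit P1@[31:33]
i=34 'a': node 5→0 ·f
i=35 'a': node 0→0
i=36 'd': node 0→0
i=37 'b': node 0→3
i=38 'd': node 3→4
i=39 'd': node 4→5  emit P1@[37:39]
i=40 'c': node 5→1 ·f
i=41 'c': node 1→2  emit P0@[40:41]
i=42 'b': node 2→3 ·f
i=43 'd': node 3→4
i=44 'd': node 4→5  emit P1@[42:44]
i=45 'b': node 5→3 ·f
i=46 'c': node 3→1 ·f
i=47 'a': node 1→0 ·f
i=48 'c': node 0→1
i=49 'b': node 1→3 ·f
i=50 'd': node 3→4
i=51 'd': node 4→5  emit P1@[49:51]
i=52 'b': node 5→3 ·f
i=53 'd': node 3→4
i=54 'd': node 4→5  emit P1@[52:54]
i=55 'd': node 5→0 ·f
i=56 'b': node 0→3
i=57 'd': node 3→4
i=58 'd': node 4→5  emit P1@[56:58]
i=59 'c': node 5→1 ·f
i=60 'd': node 1→0 ·f
i=61 'b': node 0→3
i=62 'b': node 3→3 ·f
i=63 'c': node 3→1 ·f
i=64 'c': node 1→2  emit P0@[63:64]
i=65 'c': node 2→2 ·f  emit P0@[64:65]
i=66 'b': node 2→3 ·f
i=67 'd': node 3→4
i=68 'd': node 4→5  emit P1@[66:68]
i=69 'b': node 5→3 ·f
i=70 'c': node 3→1 ·f
i=71 'd': node 1→0 ·f
i=72 'c': node 0→1
i=73 'c': node 1→2  emit P0@[72:73]
i=74 'd': node 2→0 ·f
i=75 'd': node 0→0
i=76 'b': node 0→3

All matches (sorted): [[2,1],[6,1],[10,0],[14,1],[18,1],[23,0],[24,0],[25,0],[28,1],[30,0],[33,1],[39,1],[41,0],[44,1],[51,1],[54,1],[58,1],[64,0],[65,0],[68,1],[73,0]]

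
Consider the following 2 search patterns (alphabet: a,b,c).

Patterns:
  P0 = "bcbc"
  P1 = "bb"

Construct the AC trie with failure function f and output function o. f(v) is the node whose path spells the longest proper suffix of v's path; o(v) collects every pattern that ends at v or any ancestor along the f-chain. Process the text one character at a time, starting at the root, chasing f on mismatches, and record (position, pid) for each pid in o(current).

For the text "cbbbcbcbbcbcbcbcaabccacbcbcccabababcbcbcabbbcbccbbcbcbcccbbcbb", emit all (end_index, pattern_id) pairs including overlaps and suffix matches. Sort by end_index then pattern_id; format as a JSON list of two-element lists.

Construct AC machine:
Trie (insert patterns):
  n0 'ε': b→1
  n1 'b': b→5 c→2
  n2 'bc': b→3
  n3 'bcb': c→4
  n4 'bcbc': ·  ←P0
  n5 'bb': ·  ←P1

BFS fail/out derivation:
  n1('b'): parent n0 fail=0; on 'b' 0 → fail=0;  out ∅∪∅=∅
  n2('bc'): parent n1 fail=0; on 'c' 0 → fail=0;  out ∅∪∅=∅
  n5('bb'): parent n1 fail=0; on 'b' 0 → fail=1;  out {1}∪∅={1}
  n3('bcb'): parent n2 fail=0; on 'b' 0 → fail=1;  out ∅∪∅=∅
  n4('bcbc'): parent n3 fail=1; on 'c' 1 → fail=2;  out {0}∪∅={0}

Scan:
[0] read 'c'  n0⇒n0
[1] read 'b'  n0⇒n1
[2] read 'b'  n1⇒n5  → match P1@[1:2]
[3] read 'b'  n5⇒n5 (fail-walked)  → match P1@[2:3]
[4] read 'c'  n5⇒n2 (fail-walked)
[5] read 'b'  n2⇒n3
[6] read 'c'  n3⇒n4  → match P0@[3:6]
[7] read 'b'  n4⇒n3 (fail-walked)
[8] read 'b'  n3⇒n5 (fail-walked)  → match P1@[7:8]
[9] read 'c'  n5⇒n2 (fail-walked)
[10] read 'b'  n2⇒n3
[11] read 'c'  n3⇒n4  → match P0@[8:11]
[12] read 'b'  n4⇒n3 (fail-walked)
[13] read 'c'  n3⇒n4  → match P0@[10:13]
[14] read 'b'  n4⇒n3 (fail-walked)
[15] read 'c'  n3⇒n4  → match P0@[12:15]
[16] read 'a'  n4⇒n0 (fail-walked)
[17] read 'a'  n0⇒n0
[18] read 'b'  n0⇒n1
[19] read 'c'  n1⇒n2
[20] read 'c'  n2⇒n0 (fail-walked)
[21] read 'a'  n0⇒n0
[22] read 'c'  n0⇒n0
[23] read 'b'  n0⇒n1
[24] read 'c'  n1⇒n2
[25] read 'b'  n2⇒n3
[26] read 'c'  n3⇒n4  → match P0@[23:26]
[27] read 'c'  n4⇒n0 (fail-walked)
[28] read 'c'  n0⇒n0
[29] read 'a'  n0⇒n0
[30] read 'b'  n0⇒n1
[31] read 'a'  n1⇒n0 (fail-walked)
[32] read 'b'  n0⇒n1
[33] read 'a'  n1⇒n0 (fail-walked)
[34] read 'b'  n0⇒n1
[35] read 'c'  n1⇒n2
[36] read 'b'  n2⇒n3
[37] read 'c'  n3⇒n4  → match P0@[34:37]
[38] read 'b'  n4⇒n3 (fail-walked)
[39] read 'c'  n3⇒n4  → match P0@[36:39]
[40] read 'a'  n4⇒n0 (fail-walked)
[41] read 'b'  n0⇒n1
[42] read 'b'  n1⇒n5  → match P1@[41:42]
[43] read 'b'  n5⇒n5 (fail-walked)  → match P1@[42:43]
[44] read 'c'  n5⇒n2 (fail-walked)
[45] read 'b'  n2⇒n3
[46] read 'c'  n3⇒n4  → match P0@[43:46]
[47] read 'c'  n4⇒n0 (fail-walked)
[48] read 'b'  n0⇒n1
[49] read 'b'  n1⇒n5  → match P1@[48:49]
[50] read 'c'  n5⇒n2 (fail-walked)
[51] read 'b'  n2⇒n3
[52] read 'c'  n3⇒n4  → match P0@[49:52]
[53] read 'b'  n4⇒n3 (fail-walked)
[54] read 'c'  n3⇒n4  → match P0@[51:54]
[55] read 'c'  n4⇒n0 (fail-walked)
[56] read 'c'  n0⇒n0
[57] read 'b'  n0⇒n1
[58] read 'b'  n1⇒n5  → match P1@[57:58]
[59] read 'c'  n5⇒n2 (fail-walked)
[60] read 'b'  n2⇒n3
[61] read 'b'  n3⇒n5 (fail-walked)  → match P1@[60:61]

All matches (sorted): [[2,1],[3,1],[6,0],[8,1],[11,0],[13,0],[15,0],[26,0],[37,0],[39,0],[42,1],[43,1],[46,0],[49,1],[52,0],[54,0],[58,1],[61,1]]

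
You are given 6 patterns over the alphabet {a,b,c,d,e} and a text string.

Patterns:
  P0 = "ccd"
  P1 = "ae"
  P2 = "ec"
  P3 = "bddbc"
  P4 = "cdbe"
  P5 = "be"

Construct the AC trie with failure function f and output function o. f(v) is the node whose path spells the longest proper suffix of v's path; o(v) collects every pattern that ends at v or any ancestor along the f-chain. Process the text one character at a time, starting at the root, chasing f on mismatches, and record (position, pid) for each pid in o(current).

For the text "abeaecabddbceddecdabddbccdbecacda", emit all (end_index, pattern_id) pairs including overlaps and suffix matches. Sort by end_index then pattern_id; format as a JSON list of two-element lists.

Build:
Trie nodes:
  0='ε' goto a→4 b→8 c→1 e→6
  1='c' goto c→2 d→13
  2='cc' goto d→3
  3='ccd' goto ·  [P0 ends]
  4='a' goto e→5
  5='ae' goto ·  [P1 ends]
  6='e' goto c→7
  7='ec' goto ·  [P2 ends]
  8='b' goto d→9 e→16
  9='bd' goto d→10
  10='bdd' goto b→11
  11='bddb' goto c→12
  12='bddbc' goto ·  [P3 ends]
  13='cd' goto b→14
  14='cdb' goto e→15
  15='cdbe' goto ·  [P4 ends]
  16='be' goto ·  [P5 ends]

BFS fail/out derivation:
  fail(1) 'c': from fail(0)=0 chase 'c': 0 ⇒ 0;  out=∅∪out(0)=∅
  fail(4) 'a': from fail(0)=0 chase 'a': 0 ⇒ 0;  out=∅∪out(0)=∅
  fail(6) 'e': from fail(0)=0 chase 'e': 0 ⇒ 0;  out=∅∪out(0)=∅
  fail(8) 'b': from fail(0)=0 chase 'b': 0 ⇒ 0;  out=∅∪out(0)=∅
  fail(2) 'cc': from fail(1)=0 chase 'c': 0 ⇒ 1;  out=∅∪out(1)=∅
  fail(5) 'ae': from fail(4)=0 chase 'e': 0 ⇒ 6;  out={1}∪out(6)={1}
  fail(7) 'ec': from fail(6)=0 chase 'c': 0 ⇒ 1;  out={2}∪out(1)={2}
  fail(9) 'bd': from fail(8)=0 chase 'd': 0 ⇒ 0;  out=∅∪out(0)=∅
  fail(13) 'cd': from fail(1)=0 chase 'd': 0 ⇒ 0;  out=∅∪out(0)=∅
  fail(16) 'be': from fail(8)=0 chase 'e': 0 ⇒ 6;  out={5}∪out(6)={5}
  fail(3) 'ccd': from fail(2)=1 chase 'd': 1 ⇒ 13;  out={0}∪out(13)={0}
  fail(10) 'bdd': from fail(9)=0 chase 'd': 0 ⇒ 0;  out=∅∪out(0)=∅
  fail(14) 'cdb': from fail(13)=0 chase 'b': 0 ⇒ 8;  out=∅∪out(8)=∅
  fail(11) 'bddb': from fail(10)=0 chase 'b': 0 ⇒ 8;  out=∅∪out(8)=∅
  fail(15) 'cdbe': from fail(14)=8 chase 'e': 8 ⇒ 16;  out={4}∪out(16)={4,5}
  fail(12) 'bddbc': from fail(11)=8 chase 'c': 8→0 ⇒ 1;  out={3}∪out(1)={3}

Scan:
[0] read 'a'  n0⇒n4
[1] read 'b'  n4⇒n8 (fail-walked)
[2] read 'e'  n8⇒n16  ** P5@[1:2]
[3] read 'a'  n16⇒n4 (fail-walked)
[4] read 'e'  n4⇒n5  ** P1@[3:4]
[5] read 'c'  n5⇒n7 (fail-walked)  ** P2@[4:5]
[6] read 'a'  n7⇒n4 (fail-walked)
[7] read 'b'  n4⇒n8 (fail-walked)
[8] read 'd'  n8⇒n9
[9] read 'd'  n9⇒n10
[10] read 'b'  n10⇒n11
[11] read 'c'  n11⇒n12  ** P3@[7:11]
[12] read 'e'  n12⇒n6 (fail-walked)
[13] read 'd'  n6⇒n0 (fail-walked)
[14] read 'd'  n0⇒n0
[15] read 'e'  n0⇒n6
[16] read 'c'  n6⇒n7  ** P2@[15:16]
[17] read 'd'  n7⇒n13 (fail-walked)
[18] read 'a'  n13⇒n4 (fail-walked)
[19] read 'b'  n4⇒n8 (fail-walked)
[20] read 'd'  n8⇒n9
[21] read 'd'  n9⇒n10
[22] read 'b'  n10⇒n11
[23] read 'c'  n11⇒n12  ** P3@[19:23]
[24] read 'c'  n12⇒n2 (fail-walked)
[25] read 'd'  n2⇒n3  ** P0@[23:25]
[26] read 'b'  n3⇒n14 (fail-walked)
[27] read 'e'  n14⇒n15  ** P4@[24:27],P5@[26:27]
[28] read 'c'  n15⇒n7 (fail-walked)  ** P2@[27:28]
[29] read 'a'  n7⇒n4 (fail-walked)
[30] read 'c'  n4⇒n1 (fail-walked)
[31] read 'd'  n1⇒n13
[32] read 'a'  n13⇒n4 (fail-walked)

All matches (sorted): [[2,5],[4,1],[5,2],[11,3],[16,2],[23,3],[25,0],[27,4],[27,5],[28,2]]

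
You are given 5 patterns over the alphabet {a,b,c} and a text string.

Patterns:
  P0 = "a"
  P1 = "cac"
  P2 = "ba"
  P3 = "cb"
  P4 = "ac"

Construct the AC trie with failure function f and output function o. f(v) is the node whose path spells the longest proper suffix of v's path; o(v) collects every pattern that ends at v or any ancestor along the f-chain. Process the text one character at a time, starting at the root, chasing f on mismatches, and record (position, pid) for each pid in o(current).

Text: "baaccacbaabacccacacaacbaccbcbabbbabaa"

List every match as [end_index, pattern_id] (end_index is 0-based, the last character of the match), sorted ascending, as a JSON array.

Build:
Trie nodes:
  n0 'ε': a→1 b→5 c→2
  n1 'a': c→8  [P0 ends]
  n2 'c': a→3 b→7
  n3 'ca': c→4
  n4 'cac': ·  [P1 ends]
  n5 'b': a→6
  n6 'ba': ·  [P2 ends]
  n7 'cb': ·  [P3 ends]
  n8 'ac': ·  [P4 ends]

Failure links (BFS by depth):
  fail(1) 'a': from fail(0)=0 chase 'a': 0 ⇒ 0;  out={0}∪out(0)={0}
  fail(2) 'c': from fail(0)=0 chase 'c': 0 ⇒ 0;  out=∅∪out(0)=∅
  fail(5) 'b': from fail(0)=0 chase 'b': 0 ⇒ 0;  out=∅∪out(0)=∅
  fail(3) 'ca': from fail(2)=0 chase 'a': 0 ⇒ 1;  out=∅∪out(1)={0}
  fail(6) 'ba': from fail(5)=0 chase 'a': 0 ⇒ 1;  out={2}∪out(1)={0,2}
  fail(7) 'cb': from fail(2)=0 chase 'b': 0 ⇒ 5;  out={3}∪out(5)={3}
  fail(8) 'ac': from fail(1)=0 chase 'c': 0 ⇒ 2;  out={4}∪out(2)={4}
  fail(4) 'cac': from fail(3)=1 chase 'c': 1 ⇒ 8;  out={1}∪out(8)={1,4}

Text stream:
pos 0 'b': at 5
pos 1 'a': at 6  → match P0@[1:1],P2@[0:1]
pos 2 'a': at 1 ·f  → match P0@[2:2]
pos 3 'c': at 8  → match P4@[2:3]
pos 4 'c': at 2 ·f
pos 5 'a': at 3  → match P0@[5:5]
pos 6 'c': at 4  → match P1@[4:6],P4@[5:6]
pos 7 'b': at 7 ·f  → match P3@[6:7]
pos 8 'a': at 6 ·f  → match P0@[8:8],P2@[7:8]
pos 9 'a': at 1 ·f  → match P0@[9:9]
pos 10 'b': at 5 ·f
pos 11 'a': at 6  → match P0@[11:11],P2@[10:11]
pos 12 'c': at 8 ·f  → match P4@[11:12]
pos 13 'c': at 2 ·f
pos 14 'c': at 2 ·f
pos 15 'a': at 3  → match P0@[15:15]
pos 16 'c': at 4  → match P1@[14:16],P4@[15:16]
pos 17 'a': at 3 ·f  → match P0@[17:17]
pos 18 'c': at 4  → match P1@[16:18],P4@[17:18]
pos 19 'a': at 3 ·f  → match P0@[19:19]
pos 20 'a': at 1 ·f  → match P0@[20:20]
pos 21 'c': at 8  → match P4@[20:21]
pos 22 'b': at 7 ·f  → match P3@[21:22]
pos 23 'a': at 6 ·f  → match P0@[23:23],P2@[22:23]
pos 24 'c': at 8 ·f  → match P4@[23:24]
pos 25 'c': at 2 ·f
pos 26 'b': at 7  → match P3@[25:26]
pos 27 'c': at 2 ·f
pos 28 'b': at 7  → match P3@[27:28]
pos 29 'a': at 6 ·f  → match P0@[29:29],P2@[28:29]
pos 30 'b': at 5 ·f
pos 31 'b': at 5 ·f
pos 32 'b': at 5 ·f
pos 33 'a': at 6  → match P0@[33:33],P2@[32:33]
pos 34 'b': at 5 ·f
pos 35 'a': at 6  → match P0@[35:35],P2@[34:35]
pos 36 'a': at 1 ·f  → match P0@[36:36]

Result: [[1,0],[1,2],[2,0],[3,4],[5,0],[6,1],[6,4],[7,3],[8,0],[8,2],[9,0],[11,0],[11,2],[12,4],[15,0],[16,1],[16,4],[17,0],[18,1],[18,4],[19,0],[20,0],[21,4],[22,3],[23,0],[23,2],[24,4],[26,3],[28,3],[29,0],[29,2],[33,0],[33,2],[35,0],[35,2],[36,0]]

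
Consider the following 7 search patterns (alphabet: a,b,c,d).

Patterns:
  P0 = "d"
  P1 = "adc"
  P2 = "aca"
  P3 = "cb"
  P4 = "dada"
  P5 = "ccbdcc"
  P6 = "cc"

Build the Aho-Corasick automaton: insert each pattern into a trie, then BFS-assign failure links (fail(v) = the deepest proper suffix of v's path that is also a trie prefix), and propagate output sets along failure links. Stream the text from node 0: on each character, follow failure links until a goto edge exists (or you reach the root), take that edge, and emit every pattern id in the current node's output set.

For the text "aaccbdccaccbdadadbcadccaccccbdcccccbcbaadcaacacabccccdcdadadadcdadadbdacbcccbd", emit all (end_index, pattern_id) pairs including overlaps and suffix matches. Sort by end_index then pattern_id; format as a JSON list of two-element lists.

Construct AC machine:
Trie nodes:
  0='ε' goto a→2 c→7 d→1
  1='d' goto a→9  [P0 ends]
  2='a' goto c→5 d→3
  3='ad' goto c→4
  4='adc' goto ·  [P1 ends]
  5='ac' goto a→6
  6='aca' goto ·  [P2 ends]
  7='c' goto b→8 c→12
  8='cb' goto ·  [P3 ends]
  9='da' goto d→10
  10='dad' goto a→11
  11='dada' goto ·  [P4 ends]
  12='cc' goto b→13  [P6 ends]
  13='ccb' goto d→14
  14='ccbd' goto c→15
  15='ccbdc' goto c→16
  16='ccbdcc' goto ·  [P5 ends]

Failure links (BFS by depth):
  fail(1) 'd': from fail(0)=0 chase 'd': 0 ⇒ 0;  out={0}∪out(0)={0}
  fail(2) 'a': from fail(0)=0 chase 'a': 0 ⇒ 0;  out=∅∪out(0)=∅
  fail(7) 'c': from fail(0)=0 chase 'c': 0 ⇒ 0;  out=∅∪out(0)=∅
  fail(3) 'ad': from fail(2)=0 chase 'd': 0 ⇒ 1;  out=∅∪out(1)={0}
  fail(5) 'ac': from fail(2)=0 chase 'c': 0 ⇒ 7;  out=∅∪out(7)=∅
  fail(8) 'cb': from fail(7)=0 chase 'b': 0 ⇒ 0;  out={3}∪out(0)={3}
  fail(9) 'da': from fail(1)=0 chase 'a': 0 ⇒ 2;  out=∅∪out(2)=∅
  fail(12) 'cc': from fail(7)=0 chase 'c': 0 ⇒ 7;  out={6}∪out(7)={6}
  fail(4) 'adc': from fail(3)=1 chase 'c': 1→0 ⇒ 7;  out={1}∪out(7)={1}
  fail(6) 'aca': from fail(5)=7 chase 'a': 7→0 ⇒ 2;  out={2}∪out(2)={2}
  fail(10) 'dad': from fail(9)=2 chase 'd': 2 ⇒ 3;  out=∅∪out(3)={0}
  fail(13) 'ccb': from fail(12)=7 chase 'b': 7 ⇒ 8;  out=∅∪out(8)={3}
  fail(11) 'dada': from fail(10)=3 chase 'a': 3→1 ⇒ 9;  out={4}∪out(9)={4}
  fail(14) 'ccbd': from fail(13)=8 chase 'd': 8→0 ⇒ 1;  out=∅∪out(1)={0}
  fail(15) 'ccbdc': from fail(14)=1 chase 'c': 1→0 ⇒ 7;  out=∅∪out(7)=∅
  fail(16) 'ccbdcc': from fail(15)=7 chase 'c': 7 ⇒ 12;  out={5}∪out(12)={5,6}

Run:
[0] read 'a'  n0⇒n2
[1] read 'a'  n2⇒n2 (via fail)
[2] read 'c'  n2⇒n5
[3] read 'c'  n5⇒n12 (via fail)  → match P6@[2:3]
[4] read 'b'  n12⇒n13  → match P3@[3:4]
[5] read 'd'  n13⇒n14  → match P0@[5:5]
[6] read 'c'  n14⇒n15
[7] read 'c'  n15⇒n16  → match P5@[2:7],P6@[6:7]
[8] read 'a'  n16⇒n2 (via fail)
[9] read 'c'  n2⇒n5
[10] read 'c'  n5⇒n12 (via fail)  → match P6@[9:10]
[11] read 'b'  n12⇒n13  → match P3@[10:11]
[12] read 'd'  n13⇒n14  → match P0@[12:12]
[13] read 'a'  n14⇒n9 (via fail)
[14] read 'd'  n9⇒n10  → match P0@[14:14]
[15] read 'a'  n10⇒n11  → match P4@[12:15]
[16] read 'd'  n11⇒n10 (via fail)  → match P0@[16:16]
[17] read 'b'  n10⇒n0 (via fail)
[18] read 'c'  n0⇒n7
[19] read 'a'  n7⇒n2 (via fail)
[20] read 'd'  n2⇒n3  → match P0@[20:20]
[21] read 'c'  n3⇒n4  → match P1@[19:21]
[22] read 'c'  n4⇒n12 (via fail)  → match P6@[21:22]
[23] read 'a'  n12⇒n2 (via fail)
[24] read 'c'  n2⇒n5
[25] read 'c'  n5⇒n12 (via fail)  → match P6@[24:25]
[26] read 'c'  n12⇒n12 (via fail)  → match P6@[25:26]
[27] read 'c'  n12⇒n12 (via fail)  → match P6@[26:27]
[28] read 'b'  n12⇒n13  → match P3@[27:28]
[29] read 'd'  n13⇒n14  → match P0@[29:29]
[30] read 'c'  n14⇒n15
[31] read 'c'  n15⇒n16  → match P5@[26:31],P6@[30:31]
[32] read 'c'  n16⇒n12 (via fail)  → match P6@[31:32]
[33] read 'c'  n12⇒n12 (via fail)  → match P6@[32:33]
[34] read 'c'  n12⇒n12 (via fail)  → match P6@[33:34]
[35] read 'b'  n12⇒n13  → match P3@[34:35]
[36] read 'c'  n13⇒n7 (via fail)
[37] read 'b'  n7⇒n8  → match P3@[36:37]
[38] read 'a'  n8⇒n2 (via fail)
[39] read 'a'  n2⇒n2 (via fail)
[40] read 'd'  n2⇒n3  → match P0@[40:40]
[41] read 'c'  n3⇒n4  → match P1@[39:41]
[42] read 'a'  n4⇒n2 (via fail)
[43] read 'a'  n2⇒n2 (via fail)
[44] read 'c'  n2⇒n5
[45] read 'a'  n5⇒n6  → match P2@[43:45]
[46] read 'c'  n6⇒n5 (via fail)
[47] read 'a'  n5⇒n6  → match P2@[45:47]
[48] read 'b'  n6⇒n0 (via fail)
[49] read 'c'  n0⇒n7
[50] read 'c'  n7⇒n12  → match P6@[49:50]
[51] read 'c'  n12⇒n12 (via fail)  → match P6@[50:51]
[52] read 'c'  n12⇒n12 (via fail)  → match P6@[51:52]
[53] read 'd'  n12⇒n1 (via fail)  → match P0@[53:53]
[54] read 'c'  n1⇒n7 (via fail)
[55] read 'd'  n7⇒n1 (via fail)  → match P0@[55:55]
[56] read 'a'  n1⇒n9
[57] read 'd'  n9⇒n10  → match P0@[57:57]
[58] read 'a'  n10⇒n11  → match P4@[55:58]
[59] read 'd'  n11⇒n10 (via fail)  → match P0@[59:59]
[60] read 'a'  n10⇒n11  → match P4@[57:60]
[61] read 'd'  n11⇒n10 (via fail)  → match P0@[61:61]
[62] read 'c'  n10⇒n4 (via fail)  → match P1@[60:62]
[63] read 'd'  n4⇒n1 (via fail)  → match P0@[63:63]
[64] read 'a'  n1⇒n9
[65] read 'd'  n9⇒n10  → match P0@[65:65]
[66] read 'a'  n10⇒n11  → match P4@[63:66]
[67] read 'd'  n11⇒n10 (via fail)  → match P0@[67:67]
[68] read 'b'  n10⇒n0 (via fail)
[69] read 'd'  n0⇒n1  → match P0@[69:69]
[70] read 'a'  n1⇒n9
[71] read 'c'  n9⇒n5 (via fail)
[72] read 'b'  n5⇒n8 (via fail)  → match P3@[71:72]
[73] read 'c'  n8⇒n7 (via fail)
[74] read 'c'  n7⇒n12  → match P6@[73:74]
[75] read 'c'  n12⇒n12 (via fail)  → match P6@[74:75]
[76] read 'b'  n12⇒n13  → match P3@[75:76]
[77] read 'd'  n13⇒n14  → match P0@[77:77]

All matches (sorted): [[3,6],[4,3],[5,0],[7,5],[7,6],[10,6],[11,3],[12,0],[14,0],[15,4],[16,0],[20,0],[21,1],[22,6],[25,6],[26,6],[27,6],[28,3],[29,0],[31,5],[31,6],[32,6],[33,6],[34,6],[35,3],[37,3],[40,0],[41,1],[45,2],[47,2],[50,6],[51,6],[52,6],[53,0],[55,0],[57,0],[58,4],[59,0],[60,4],[61,0],[62,1],[63,0],[65,0],[66,4],[67,0],[69,0],[72,3],[74,6],[75,6],[76,3],[77,0]]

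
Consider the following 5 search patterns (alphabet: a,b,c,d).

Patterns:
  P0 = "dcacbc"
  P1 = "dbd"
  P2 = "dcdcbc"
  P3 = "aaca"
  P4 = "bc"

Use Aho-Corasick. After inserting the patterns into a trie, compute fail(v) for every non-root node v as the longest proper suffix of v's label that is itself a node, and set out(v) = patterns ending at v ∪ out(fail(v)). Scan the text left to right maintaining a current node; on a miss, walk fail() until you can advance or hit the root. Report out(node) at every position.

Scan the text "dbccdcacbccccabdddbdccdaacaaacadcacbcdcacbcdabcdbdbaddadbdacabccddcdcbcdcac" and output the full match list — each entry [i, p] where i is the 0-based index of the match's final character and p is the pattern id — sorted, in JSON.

Build automaton:
Trie nodes:
  n0 'ε': a→13 b→17 d→1
  n1 'd': b→7 c→2
  n2 'dc': a→3 d→9
  n3 'dca': c→4
  n4 'dcac': b→5
  n5 'dcacb': c→6
  n6 'dcacbc': ·  [P0 ends]
  n7 'db': d→8
  n8 'dbd': ·  [P1 ends]
  n9 'dcd': c→10
  n10 'dcdc': b→11
  n11 'dcdcb': c→12
  n12 'dcdcbc': ·  [P2 ends]
  n13 'a': a→14
  n14 'aa': c→15
  n15 'aac': a→16
  n16 'aaca': ·  [P3 ends]
  n17 'b': c→18
  n18 'bc': ·  [P4 ends]

Failure links (BFS by depth):
  n1('d'): parent n0 fail=0; on 'd' 0 → fail=0;  out ∅∪∅=∅
  n13('a'): parent n0 fail=0; on 'a' 0 → fail=0;  out ∅∪∅=∅
  n17('b'): parent n0 fail=0; on 'b' 0 → fail=0;  out ∅∪∅=∅
  n2('dc'): parent n1 fail=0; on 'c' 0 → fail=0;  out ∅∪∅=∅
  n7('db'): parent n1 fail=0; on 'b' 0 → fail=17;  out ∅∪∅=∅
  n14('aa'): parent n13 fail=0; on 'a' 0 → fail=13;  out ∅∪∅=∅
  n18('bc'): parent n17 fail=0; on 'c' 0 → fail=0;  out {4}∪∅={4}
  n3('dca'): parent n2 fail=0; on 'a' 0 → fail=13;  out ∅∪∅=∅
  n8('dbd'): parent n7 fail=17; on 'd' 17→0 → fail=1;  out {1}∪∅={1}
  n9('dcd'): parent n2 fail=0; on 'd' 0 → fail=1;  out ∅∪∅=∅
  n15('aac'): parent n14 fail=13; on 'c' 13→0 → fail=0;  out ∅∪∅=∅
  n4('dcac'): parent n3 fail=13; on 'c' 13→0 → fail=0;  out ∅∪∅=∅
  n10('dcdc'): parent n9 fail=1; on 'c' 1 → fail=2;  out ∅∪∅=∅
  n16('aaca'): parent n15 fail=0; on 'a' 0 → fail=13;  out {3}∪∅={3}
  n5('dcacb'): parent n4 fail=0; on 'b' 0 → fail=17;  out ∅∪∅=∅
  n11('dcdcb'): parent n10 fail=2; on 'b' 2→0 → fail=17;  out ∅∪∅=∅
  n6('dcacbc'): parent n5 fail=17; on 'c' 17 → fail=18;  out {0}∪{4}={0,4}
  n12('dcdcbc'): parent n11 fail=17; on 'c' 17 → fail=18;  out {2}∪{4}={2,4}

Text stream:
pos 0 'd': at 1
pos 1 'b': at 7
pos 2 'c': at 18 (fail-walked)  ** P4@[1:2]
pos 3 'c': at 0 (fail-walked)
pos 4 'd': at 1
pos 5 'c': at 2
pos 6 'a': at 3
pos 7 'c': at 4
pos 8 'b': at 5
pos 9 'c': at 6  ** P0@[4:9],P4@[8:9]
pos 10 'c': at 0 (fail-walked)
pos 11 'c': at 0
pos 12 'c': at 0
pos 13 'a': at 13
pos 14 'b': at 17 (fail-walked)
pos 15 'd': at 1 (fail-walked)
pos 16 'd': at 1 (fail-walked)
pos 17 'd': at 1 (fail-walked)
pos 18 'b': at 7
pos 19 'd': at 8  ** P1@[17:19]
pos 20 'c': at 2 (fail-walked)
pos 21 'c': at 0 (fail-walked)
pos 22 'd': at 1
pos 23 'a': at 13 (fail-walked)
pos 24 'a': at 14
pos 25 'c': at 15
pos 26 'a': at 16  ** P3@[23:26]
pos 27 'a': at 14 (fail-walked)
pos 28 'a': at 14 (fail-walked)
pos 29 'c': at 15
pos 30 'a': at 16  ** P3@[27:30]
pos 31 'd': at 1 (fail-walked)
pos 32 'c': at 2
pos 33 'a': at 3
pos 34 'c': at 4
pos 35 'b': at 5
pos 36 'c': at 6  ** P0@[31:36],P4@[35:36]
pos 37 'd': at 1 (fail-walked)
pos 38 'c': at 2
pos 39 'a': at 3
pos 40 'c': at 4
pos 41 'b': at 5
pos 42 'c': at 6  ** P0@[37:42],P4@[41:42]
pos 43 'd': at 1 (fail-walked)
pos 44 'a': at 13 (fail-walked)
pos 45 'b': at 17 (fail-walked)
pos 46 'c': at 18  ** P4@[45:46]
pos 47 'd': at 1 (fail-walked)
pos 48 'b': at 7
pos 49 'd': at 8  ** P1@[47:49]
pos 50 'b': at 7 (fail-walked)
pos 51 'a': at 13 (fail-walked)
pos 52 'd': at 1 (fail-walked)
pos 53 'd': at 1 (fail-walked)
pos 54 'a': at 13 (fail-walked)
pos 55 'd': at 1 (fail-walked)
pos 56 'b': at 7
pos 57 'd': at 8  ** P1@[55:57]
pos 58 'a': at 13 (fail-walked)
pos 59 'c': at 0 (fail-walked)
pos 60 'a': at 13
pos 61 'b': at 17 (fail-walked)
pos 62 'c': at 18  ** P4@[61:62]
pos 63 'c': at 0 (fail-walked)
pos 64 'd': at 1
pos 65 'd': at 1 (fail-walked)
pos 66 'c': at 2
pos 67 'd': at 9
pos 68 'c': at 10
pos 69 'b': at 11
pos 70 'c': at 12  ** P2@[65:70],P4@[69:70]
pos 71 'd': at 1 (fail-walked)
pos 72 'c': at 2
pos 73 'a': at 3
pos 74 'c': at 4

All matches (sorted): [[2,4],[9,0],[9,4],[19,1],[26,3],[30,3],[36,0],[36,4],[42,0],[42,4],[46,4],[49,1],[57,1],[62,4],[70,2],[70,4]]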